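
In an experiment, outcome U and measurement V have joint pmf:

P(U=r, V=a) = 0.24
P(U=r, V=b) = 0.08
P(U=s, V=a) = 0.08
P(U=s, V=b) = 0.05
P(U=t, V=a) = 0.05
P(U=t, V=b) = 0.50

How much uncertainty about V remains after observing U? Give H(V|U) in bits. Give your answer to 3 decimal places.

0.626 bits

Chain rule: H(V|U) = H(U,V) − H(U).
Marginals: p(U) = (0.3200, 0.1300, 0.5500), p(V) = (0.3700, 0.6300).
H(U,V) = 2.0093 bits; H(U) = 1.3831 bits.
H(V|U) = 2.0093 − 1.3831 = 0.626 bits.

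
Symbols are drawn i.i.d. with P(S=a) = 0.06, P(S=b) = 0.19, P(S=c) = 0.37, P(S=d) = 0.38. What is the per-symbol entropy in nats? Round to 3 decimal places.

1.220 nats

H(S) = −Σ p·ln p.
  −(0.06)·ln(0.06) = 0.1688
  −(0.19)·ln(0.19) = 0.3155
  −(0.37)·ln(0.37) = 0.3679
  −(0.38)·ln(0.38) = 0.3677
Sum: 0.1688 + 0.3155 + 0.3679 + 0.3677 = 1.220 nats.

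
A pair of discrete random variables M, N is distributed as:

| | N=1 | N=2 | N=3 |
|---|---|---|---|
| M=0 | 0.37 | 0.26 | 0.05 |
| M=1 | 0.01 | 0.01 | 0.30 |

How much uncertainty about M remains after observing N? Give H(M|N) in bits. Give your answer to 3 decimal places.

0.336 bits

Marginals: p(M) = (0.6800, 0.3200), p(N) = (0.3800, 0.2700, 0.3500).
H(M|N) = Σ p(N) · H(M|N=·).
  N=1: p=0.3800, H(M|N=1) = 0.1756
  N=2: p=0.2700, H(M|N=2) = 0.2285
  N=3: p=0.3500, H(M|N=3) = 0.5917
Weighted sum = 0.336 bits.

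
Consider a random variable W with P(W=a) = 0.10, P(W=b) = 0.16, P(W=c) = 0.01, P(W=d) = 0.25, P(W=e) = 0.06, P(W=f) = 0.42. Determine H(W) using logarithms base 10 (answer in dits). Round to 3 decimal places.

0.629 dits

H(W) = −Σ p·log₁₀ p.
  −(0.10)·log₁₀(0.10) = 0.1000
  −(0.16)·log₁₀(0.16) = 0.1273
  −(0.01)·log₁₀(0.01) = 0.0200
  −(0.25)·log₁₀(0.25) = 0.1505
  −(0.06)·log₁₀(0.06) = 0.0733
  −(0.42)·log₁₀(0.42) = 0.1582
Sum: 0.1000 + 0.1273 + 0.0200 + 0.1505 + 0.0733 + 0.1582 = 0.629 dits.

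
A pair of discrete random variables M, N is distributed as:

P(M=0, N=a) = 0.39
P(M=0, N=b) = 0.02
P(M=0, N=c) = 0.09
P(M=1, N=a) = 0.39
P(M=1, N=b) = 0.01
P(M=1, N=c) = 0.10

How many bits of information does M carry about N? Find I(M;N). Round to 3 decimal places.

0.003 bits

Marginals: p(M) = (0.5000, 0.5000), p(N) = (0.7800, 0.0300, 0.1900).
I(M;N) = Σ p(x,y)·log₂[p(x,y)/(p(x)p(y))].
  (0,a): 0.39·log₂(1.0000) = 0.0000
  (0,b): 0.02·log₂(1.3333) = 0.0083
  (0,c): 0.09·log₂(0.9474) = -0.0070
  (1,a): 0.39·log₂(1.0000) = 0.0000
  (1,b): 0.01·log₂(0.6667) = -0.0058
  (1,c): 0.10·log₂(1.0526) = 0.0074
Sum = 0.003 bits.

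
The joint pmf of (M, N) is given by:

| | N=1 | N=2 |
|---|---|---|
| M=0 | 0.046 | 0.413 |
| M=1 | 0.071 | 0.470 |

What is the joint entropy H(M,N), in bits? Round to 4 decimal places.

1.5141 bits

H(M,N) = −Σ p(x,y)·log₂ p(x,y) over all 4 cells.
  cell (0,1): −0.046·log₂0.046 = 0.20434
  cell (0,2): −0.413·log₂0.413 = 0.52690
  cell (1,1): −0.071·log₂0.071 = 0.27094
  cell (1,2): −0.470·log₂0.470 = 0.51196
Sum = 1.5141 bits.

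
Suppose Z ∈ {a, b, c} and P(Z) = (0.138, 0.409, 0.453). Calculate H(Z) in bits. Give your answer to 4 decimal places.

H(Z) = −Σ p·log₂ p.
  −(0.138)·log₂(0.138) = 0.39430
  −(0.409)·log₂(0.409) = 0.52754
  −(0.453)·log₂(0.453) = 0.51751
Sum: 0.39430 + 0.52754 + 0.51751 = 1.4394 bits.

1.4394 bits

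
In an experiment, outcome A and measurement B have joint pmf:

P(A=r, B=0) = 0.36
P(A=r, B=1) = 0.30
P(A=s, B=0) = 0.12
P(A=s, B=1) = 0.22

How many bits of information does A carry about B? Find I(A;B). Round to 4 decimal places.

Marginals: p(A) = (0.6600, 0.3400), p(B) = (0.4800, 0.5200).
I(A;B) = H(A) + H(B) − H(A,B).
H(A) = 0.9248, H(B) = 0.9988, H(A,B) = 1.8993.
I(A;B) = 0.9248 + 0.9988 − 1.8993 = 0.0243 bits.

0.0243 bits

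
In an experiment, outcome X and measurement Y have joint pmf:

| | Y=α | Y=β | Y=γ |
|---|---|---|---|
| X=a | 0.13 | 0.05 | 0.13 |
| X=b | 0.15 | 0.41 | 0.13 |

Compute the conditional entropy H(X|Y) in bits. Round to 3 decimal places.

Chain rule: H(X|Y) = H(X,Y) − H(Y).
Marginals: p(X) = (0.3100, 0.6900), p(Y) = (0.2800, 0.4600, 0.2600).
H(X,Y) = 2.3020 bits; H(Y) = 1.5348 bits.
H(X|Y) = 2.3020 − 1.5348 = 0.767 bits.

0.767 bits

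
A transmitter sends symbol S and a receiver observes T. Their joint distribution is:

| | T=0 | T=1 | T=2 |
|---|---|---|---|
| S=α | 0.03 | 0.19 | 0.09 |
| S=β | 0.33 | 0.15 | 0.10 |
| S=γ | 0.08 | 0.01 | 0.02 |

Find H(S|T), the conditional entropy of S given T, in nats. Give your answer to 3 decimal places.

0.788 nats

Chain rule: H(S|T) = H(S,T) − H(T).
Marginals: p(S) = (0.3100, 0.5800, 0.1100), p(T) = (0.4400, 0.3500, 0.2100).
H(S,T) = 1.8445 nats; H(T) = 1.0564 nats.
H(S|T) = 1.8445 − 1.0564 = 0.788 nats.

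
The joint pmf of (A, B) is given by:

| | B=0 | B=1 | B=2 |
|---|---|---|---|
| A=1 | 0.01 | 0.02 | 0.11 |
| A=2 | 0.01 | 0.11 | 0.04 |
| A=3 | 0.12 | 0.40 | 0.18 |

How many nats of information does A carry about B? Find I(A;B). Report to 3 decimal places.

0.081 nats

Marginals: p(A) = (0.1400, 0.1600, 0.7000), p(B) = (0.1400, 0.5300, 0.3300).
I(A;B) = H(A) + H(B) − H(A,B).
H(A) = 0.8181, H(B) = 0.9776, H(A,B) = 1.7143.
I(A;B) = 0.8181 + 0.9776 − 1.7143 = 0.081 nats.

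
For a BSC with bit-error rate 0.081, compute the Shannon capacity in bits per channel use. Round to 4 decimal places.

Binary symmetric channel: C = 1 − h₂(ε) where h₂ is the binary entropy function.
h₂(0.081) = −0.081·log₂0.081 − 0.919·log₂0.919 = 0.4057.
C = 1 − 0.4057 = 0.5943 bits per channel use.

0.5943 bits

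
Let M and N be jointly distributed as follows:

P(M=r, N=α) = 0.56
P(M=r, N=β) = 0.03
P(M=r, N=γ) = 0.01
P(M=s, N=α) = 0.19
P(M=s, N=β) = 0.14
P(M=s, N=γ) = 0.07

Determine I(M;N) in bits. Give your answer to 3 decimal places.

0.201 bits

Marginals: p(M) = (0.6000, 0.4000), p(N) = (0.7500, 0.1700, 0.0800).
I(M;N) = Σ p(x,y)·log₂[p(x,y)/(p(x)p(y))].
  (r,α): 0.56·log₂(1.2444) = 0.1767
  (r,β): 0.03·log₂(0.2941) = -0.0530
  (r,γ): 0.01·log₂(0.2083) = -0.0226
  (s,α): 0.19·log₂(0.6333) = -0.1252
  (s,β): 0.14·log₂(2.0588) = 0.1459
  (s,γ): 0.07·log₂(2.1875) = 0.0790
Sum = 0.201 bits.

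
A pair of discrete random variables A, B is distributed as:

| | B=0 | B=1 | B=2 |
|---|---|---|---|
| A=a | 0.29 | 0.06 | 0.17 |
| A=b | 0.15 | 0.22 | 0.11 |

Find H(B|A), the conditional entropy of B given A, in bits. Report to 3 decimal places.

1.439 bits

Marginals: p(A) = (0.5200, 0.4800), p(B) = (0.4400, 0.2800, 0.2800).
H(B|A) = Σ p(A) · H(B|A=·).
  A=a: p=0.5200, H(B|A=a) = 1.3566
  A=b: p=0.4800, H(B|A=b) = 1.5274
Weighted sum = 1.439 bits.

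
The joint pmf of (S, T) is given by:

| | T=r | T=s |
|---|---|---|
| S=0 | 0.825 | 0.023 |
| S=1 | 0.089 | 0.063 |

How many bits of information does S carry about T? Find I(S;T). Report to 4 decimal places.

0.1218 bits

Marginals: p(S) = (0.8480, 0.1520), p(T) = (0.9140, 0.0860).
I(S;T) = Σ p(x,y)·log₂[p(x,y)/(p(x)p(y))].
  (0,r): 0.825·log₂(1.0644) = 0.07430
  (0,s): 0.023·log₂(0.3154) = -0.03829
  (1,r): 0.089·log₂(0.6406) = -0.05718
  (1,s): 0.063·log₂(4.8195) = 0.14294
Sum = 0.1218 bits.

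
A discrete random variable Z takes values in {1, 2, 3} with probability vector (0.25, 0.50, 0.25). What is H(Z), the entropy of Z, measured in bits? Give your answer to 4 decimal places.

1.5000 bits

H(Z) = −Σ p·log₂ p.
  −(0.25)·log₂(0.25) = 0.50000
  −(0.50)·log₂(0.50) = 0.50000
  −(0.25)·log₂(0.25) = 0.50000
Sum: 0.50000 + 0.50000 + 0.50000 = 1.5000 bits.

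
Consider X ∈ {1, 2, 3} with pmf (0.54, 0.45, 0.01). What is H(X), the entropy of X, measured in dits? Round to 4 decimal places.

0.3206 dits

H(X) = −Σ p·log₁₀ p.
  −(0.54)·log₁₀(0.54) = 0.14451
  −(0.45)·log₁₀(0.45) = 0.15605
  −(0.01)·log₁₀(0.01) = 0.02000
Sum: 0.14451 + 0.15605 + 0.02000 = 0.3206 dits.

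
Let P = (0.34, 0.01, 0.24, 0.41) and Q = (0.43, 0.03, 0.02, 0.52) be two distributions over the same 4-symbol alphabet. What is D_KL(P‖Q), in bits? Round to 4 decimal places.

0.5888 bits

D(P‖Q) = Σ p·log₂(p/q).
  0.34·log₂(0.34/0.43) = -0.11519
  0.01·log₂(0.01/0.03) = -0.01585
  0.24·log₂(0.24/0.02) = 0.86039
  0.41·log₂(0.41/0.52) = -0.14058
D(P‖Q) = 0.5888 bits.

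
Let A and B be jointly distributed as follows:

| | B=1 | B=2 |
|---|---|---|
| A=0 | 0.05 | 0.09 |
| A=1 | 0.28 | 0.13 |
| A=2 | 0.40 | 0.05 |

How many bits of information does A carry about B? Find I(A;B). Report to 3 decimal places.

Marginals: p(A) = (0.1400, 0.4100, 0.4500), p(B) = (0.7300, 0.2700).
I(A;B) = Σ p(x,y)·log₂[p(x,y)/(p(x)p(y))].
  (0,1): 0.05·log₂(0.4892) = -0.0516
  (0,2): 0.09·log₂(2.3810) = 0.1126
  (1,1): 0.28·log₂(0.9355) = -0.0269
  (1,2): 0.13·log₂(1.1743) = 0.0301
  (2,1): 0.40·log₂(1.2177) = 0.1136
  (2,2): 0.05·log₂(0.4115) = -0.0640
Sum = 0.114 bits.

0.114 bits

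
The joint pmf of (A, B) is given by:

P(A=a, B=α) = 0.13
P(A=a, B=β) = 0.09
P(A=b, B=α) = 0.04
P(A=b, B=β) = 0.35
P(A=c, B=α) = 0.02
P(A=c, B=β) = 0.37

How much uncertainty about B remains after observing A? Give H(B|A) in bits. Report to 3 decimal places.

Marginals: p(A) = (0.2200, 0.3900, 0.3900), p(B) = (0.1900, 0.8100).
H(B|A) = Σ p(A) · H(B|A=·).
  A=a: p=0.2200, H(B|A=a) = 0.9760
  A=b: p=0.3900, H(B|A=b) = 0.4771
  A=c: p=0.3900, H(B|A=c) = 0.2918
Weighted sum = 0.515 bits.

0.515 bits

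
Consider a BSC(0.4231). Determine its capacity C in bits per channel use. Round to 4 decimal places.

0.0171 bits

Binary symmetric channel: C = 1 − h₂(ε) where h₂ is the binary entropy function.
h₂(0.4231) = −0.4231·log₂0.4231 − 0.5769·log₂0.5769 = 0.9829.
C = 1 − 0.9829 = 0.0171 bits per channel use.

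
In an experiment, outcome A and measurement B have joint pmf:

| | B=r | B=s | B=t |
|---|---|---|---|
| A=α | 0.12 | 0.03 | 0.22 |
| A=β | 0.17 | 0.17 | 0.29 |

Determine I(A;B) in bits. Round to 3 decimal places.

Marginals: p(A) = (0.3700, 0.6300), p(B) = (0.2900, 0.2000, 0.5100).
I(A;B) = Σ p(x,y)·log₂[p(x,y)/(p(x)p(y))].
  (α,r): 0.12·log₂(1.1184) = 0.0194
  (α,s): 0.03·log₂(0.4054) = -0.0391
  (α,t): 0.22·log₂(1.1659) = 0.0487
  (β,r): 0.17·log₂(0.9305) = -0.0177
  (β,s): 0.17·log₂(1.3492) = 0.0735
  (β,t): 0.29·log₂(0.9026) = -0.0429
Sum = 0.042 bits.

0.042 bits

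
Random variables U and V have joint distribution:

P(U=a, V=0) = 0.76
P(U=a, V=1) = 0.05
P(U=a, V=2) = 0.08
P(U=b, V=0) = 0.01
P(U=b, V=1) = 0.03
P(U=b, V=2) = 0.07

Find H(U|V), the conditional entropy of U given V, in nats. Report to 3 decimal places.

Chain rule: H(U|V) = H(U,V) − H(V).
Marginals: p(U) = (0.8900, 0.1100), p(V) = (0.7700, 0.0800, 0.1500).
H(U,V) = 0.8978 nats; H(V) = 0.6879 nats.
H(U|V) = 0.8978 − 0.6879 = 0.210 nats.

0.210 nats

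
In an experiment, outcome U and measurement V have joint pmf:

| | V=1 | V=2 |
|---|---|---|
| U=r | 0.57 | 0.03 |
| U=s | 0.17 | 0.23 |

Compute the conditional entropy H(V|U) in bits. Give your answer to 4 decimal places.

0.5653 bits

Chain rule: H(V|U) = H(U,V) − H(U).
Marginals: p(U) = (0.6000, 0.4000), p(V) = (0.7400, 0.2600).
H(U,V) = 1.5363 bits; H(U) = 0.9710 bits.
H(V|U) = 1.5363 − 0.9710 = 0.5653 bits.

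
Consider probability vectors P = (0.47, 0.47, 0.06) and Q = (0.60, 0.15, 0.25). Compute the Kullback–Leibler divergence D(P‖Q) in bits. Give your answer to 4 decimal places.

D(P‖Q) = Σ p·log₂(p/q).
  0.47·log₂(0.47/0.60) = -0.16558
  0.47·log₂(0.47/0.15) = 0.77442
  0.06·log₂(0.06/0.25) = -0.12353
D(P‖Q) = 0.4853 bits.

0.4853 bits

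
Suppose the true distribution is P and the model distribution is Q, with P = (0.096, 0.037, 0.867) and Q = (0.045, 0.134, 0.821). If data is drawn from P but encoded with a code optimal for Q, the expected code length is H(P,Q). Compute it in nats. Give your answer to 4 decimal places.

H(P,Q) = −Σ p·ln q.
  −0.096·ln(0.045) = 0.29770
  −0.037·ln(0.134) = 0.07437
  −0.867·ln(0.821) = 0.17100
H(P,Q) = 0.5431 nats.

0.5431 nats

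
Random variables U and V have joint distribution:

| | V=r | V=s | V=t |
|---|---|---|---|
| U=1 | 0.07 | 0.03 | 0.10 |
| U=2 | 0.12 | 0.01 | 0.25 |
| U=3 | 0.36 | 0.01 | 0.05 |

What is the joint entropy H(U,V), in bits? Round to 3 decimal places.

2.499 bits

H(U,V) = −Σ p(x,y)·log₂ p(x,y) over all 9 cells.
  cell (1,r): −0.07·log₂0.07 = 0.2686
  cell (1,s): −0.03·log₂0.03 = 0.1518
  cell (1,t): −0.10·log₂0.10 = 0.3322
  cell (2,r): −0.12·log₂0.12 = 0.3671
  cell (2,s): −0.01·log₂0.01 = 0.0664
  cell (2,t): −0.25·log₂0.25 = 0.5000
  cell (3,r): −0.36·log₂0.36 = 0.5306
  cell (3,s): −0.01·log₂0.01 = 0.0664
  cell (3,t): −0.05·log₂0.05 = 0.2161
Sum = 2.499 bits.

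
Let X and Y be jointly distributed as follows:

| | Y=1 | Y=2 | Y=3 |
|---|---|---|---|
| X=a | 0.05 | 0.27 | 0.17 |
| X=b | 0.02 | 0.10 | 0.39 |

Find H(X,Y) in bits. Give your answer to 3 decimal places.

H(X,Y) = −Σ p(x,y)·log₂ p(x,y) over all 6 cells.
  cell (a,1): −0.05·log₂0.05 = 0.2161
  cell (a,2): −0.27·log₂0.27 = 0.5100
  cell (a,3): −0.17·log₂0.17 = 0.4346
  cell (b,1): −0.02·log₂0.02 = 0.1129
  cell (b,2): −0.10·log₂0.10 = 0.3322
  cell (b,3): −0.39·log₂0.39 = 0.5298
Sum = 2.136 bits.

2.136 bits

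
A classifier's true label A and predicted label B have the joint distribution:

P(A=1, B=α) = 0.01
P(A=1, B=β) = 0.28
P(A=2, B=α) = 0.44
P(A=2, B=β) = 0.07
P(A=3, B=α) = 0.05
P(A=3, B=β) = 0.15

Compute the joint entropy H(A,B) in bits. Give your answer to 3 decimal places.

H(A,B) = −Σ p(x,y)·log₂ p(x,y) over all 6 cells.
  cell (1,α): −0.01·log₂0.01 = 0.0664
  cell (1,β): −0.28·log₂0.28 = 0.5142
  cell (2,α): −0.44·log₂0.44 = 0.5211
  cell (2,β): −0.07·log₂0.07 = 0.2686
  cell (3,α): −0.05·log₂0.05 = 0.2161
  cell (3,β): −0.15·log₂0.15 = 0.4105
Sum = 1.997 bits.

1.997 bits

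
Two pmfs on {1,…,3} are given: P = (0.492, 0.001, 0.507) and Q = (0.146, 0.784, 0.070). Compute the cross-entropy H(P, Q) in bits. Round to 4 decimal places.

3.3112 bits

H(P,Q) = −Σ p·log₂ q.
  −0.492·log₂(0.146) = 1.36577
  −0.001·log₂(0.784) = 0.00035
  −0.507·log₂(0.070) = 1.94511
H(P,Q) = 3.3112 bits.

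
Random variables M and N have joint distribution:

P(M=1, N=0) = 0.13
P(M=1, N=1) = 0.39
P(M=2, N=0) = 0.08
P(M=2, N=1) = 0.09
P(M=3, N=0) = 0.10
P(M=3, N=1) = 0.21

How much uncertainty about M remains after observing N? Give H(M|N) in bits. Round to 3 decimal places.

1.428 bits

Marginals: p(M) = (0.5200, 0.1700, 0.3100), p(N) = (0.3100, 0.6900).
H(M|N) = Σ p(N) · H(M|N=·).
  N=0: p=0.3100, H(M|N=0) = 1.5566
  N=1: p=0.6900, H(M|N=1) = 1.3709
Weighted sum = 1.428 bits.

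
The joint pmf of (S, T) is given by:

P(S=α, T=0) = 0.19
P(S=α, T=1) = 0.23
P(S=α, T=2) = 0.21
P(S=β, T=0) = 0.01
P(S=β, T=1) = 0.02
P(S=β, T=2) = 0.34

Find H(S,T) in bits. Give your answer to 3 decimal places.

2.124 bits

H(S,T) = −Σ p(x,y)·log₂ p(x,y) over all 6 cells.
  cell (α,0): −0.19·log₂0.19 = 0.4552
  cell (α,1): −0.23·log₂0.23 = 0.4877
  cell (α,2): −0.21·log₂0.21 = 0.4728
  cell (β,0): −0.01·log₂0.01 = 0.0664
  cell (β,1): −0.02·log₂0.02 = 0.1129
  cell (β,2): −0.34·log₂0.34 = 0.5292
Sum = 2.124 bits.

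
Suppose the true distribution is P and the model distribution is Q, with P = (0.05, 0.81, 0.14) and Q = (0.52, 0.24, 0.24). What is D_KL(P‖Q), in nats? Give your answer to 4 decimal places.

0.7927 nats

D(P‖Q) = Σ p·ln(p/q).
  0.05·ln(0.05/0.52) = -0.11709
  0.81·ln(0.81/0.24) = 0.98528
  0.14·ln(0.14/0.24) = -0.07546
D(P‖Q) = 0.7927 nats.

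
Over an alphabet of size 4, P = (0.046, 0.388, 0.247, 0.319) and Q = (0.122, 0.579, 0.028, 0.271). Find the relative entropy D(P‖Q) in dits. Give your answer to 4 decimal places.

0.1692 dits

D(P‖Q) = Σ p·log₁₀(p/q).
  0.046·log₁₀(0.046/0.122) = -0.01949
  0.388·log₁₀(0.388/0.579) = -0.06745
  0.247·log₁₀(0.247/0.028) = 0.23355
  0.319·log₁₀(0.319/0.271) = 0.02259
D(P‖Q) = 0.1692 dits.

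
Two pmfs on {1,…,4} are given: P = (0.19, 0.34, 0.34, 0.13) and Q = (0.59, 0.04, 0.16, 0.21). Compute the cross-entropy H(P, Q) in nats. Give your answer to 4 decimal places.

H(P,Q) = −Σ p·ln q.
  −0.19·ln(0.59) = 0.10025
  −0.34·ln(0.04) = 1.09442
  −0.34·ln(0.16) = 0.62308
  −0.13·ln(0.21) = 0.20288
H(P,Q) = 2.0206 nats.

2.0206 nats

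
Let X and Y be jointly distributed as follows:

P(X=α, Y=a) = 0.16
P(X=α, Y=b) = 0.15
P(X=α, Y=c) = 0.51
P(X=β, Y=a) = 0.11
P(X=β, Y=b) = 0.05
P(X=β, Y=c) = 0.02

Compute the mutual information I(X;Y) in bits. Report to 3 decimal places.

0.132 bits

Marginals: p(X) = (0.8200, 0.1800), p(Y) = (0.2700, 0.2000, 0.5300).
I(X;Y) = Σ p(x,y)·log₂[p(x,y)/(p(x)p(y))].
  (α,a): 0.16·log₂(0.7227) = -0.0750
  (α,b): 0.15·log₂(0.9146) = -0.0193
  (α,c): 0.51·log₂(1.1735) = 0.1177
  (β,a): 0.11·log₂(2.2634) = 0.1296
  (β,b): 0.05·log₂(1.3889) = 0.0237
  (β,c): 0.02·log₂(0.2096) = -0.0451
Sum = 0.132 bits.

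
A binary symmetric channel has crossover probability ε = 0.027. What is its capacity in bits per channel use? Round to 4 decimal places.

Binary symmetric channel: C = 1 − h₂(ε) where h₂ is the binary entropy function.
h₂(0.027) = −0.027·log₂0.027 − 0.973·log₂0.973 = 0.1791.
C = 1 − 0.1791 = 0.8209 bits per channel use.

0.8209 bits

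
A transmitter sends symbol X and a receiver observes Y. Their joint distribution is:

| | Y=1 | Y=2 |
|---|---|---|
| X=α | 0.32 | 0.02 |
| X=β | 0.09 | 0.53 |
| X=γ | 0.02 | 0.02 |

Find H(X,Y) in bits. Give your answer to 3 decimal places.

1.663 bits

H(X,Y) = −Σ p(x,y)·log₂ p(x,y) over all 6 cells.
  cell (α,1): −0.32·log₂0.32 = 0.5260
  cell (α,2): −0.02·log₂0.02 = 0.1129
  cell (β,1): −0.09·log₂0.09 = 0.3127
  cell (β,2): −0.53·log₂0.53 = 0.4854
  cell (γ,1): −0.02·log₂0.02 = 0.1129
  cell (γ,2): −0.02·log₂0.02 = 0.1129
Sum = 1.663 bits.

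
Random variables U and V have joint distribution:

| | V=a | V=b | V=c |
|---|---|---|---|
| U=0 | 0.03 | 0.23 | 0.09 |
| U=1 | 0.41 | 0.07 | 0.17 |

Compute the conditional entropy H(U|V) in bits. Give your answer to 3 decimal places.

0.635 bits

Marginals: p(U) = (0.3500, 0.6500), p(V) = (0.4400, 0.3000, 0.2600).
H(U|V) = Σ p(V) · H(U|V=·).
  V=a: p=0.4400, H(U|V=a) = 0.3591
  V=b: p=0.3000, H(U|V=b) = 0.7838
  V=c: p=0.2600, H(U|V=c) = 0.9306
Weighted sum = 0.635 bits.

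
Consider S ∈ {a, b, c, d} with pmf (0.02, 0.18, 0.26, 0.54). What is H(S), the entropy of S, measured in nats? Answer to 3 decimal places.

1.070 nats

H(S) = −Σ p·ln p.
  −(0.02)·ln(0.02) = 0.0782
  −(0.18)·ln(0.18) = 0.3087
  −(0.26)·ln(0.26) = 0.3502
  −(0.54)·ln(0.54) = 0.3327
Sum: 0.0782 + 0.3087 + 0.3502 + 0.3327 = 1.070 nats.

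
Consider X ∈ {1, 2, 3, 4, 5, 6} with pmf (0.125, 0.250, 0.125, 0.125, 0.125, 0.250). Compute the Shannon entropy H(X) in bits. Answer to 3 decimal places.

2.500 bits

H(X) = −Σ p·log₂ p.
  −(0.125)·log₂(0.125) = 0.3750
  −(0.250)·log₂(0.250) = 0.5000
  −(0.125)·log₂(0.125) = 0.3750
  −(0.125)·log₂(0.125) = 0.3750
  −(0.125)·log₂(0.125) = 0.3750
  −(0.250)·log₂(0.250) = 0.5000
Sum: 0.3750 + 0.5000 + 0.3750 + 0.3750 + 0.3750 + 0.5000 = 2.500 bits.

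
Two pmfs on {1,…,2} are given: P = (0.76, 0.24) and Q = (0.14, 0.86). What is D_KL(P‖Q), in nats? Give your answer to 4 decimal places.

D(P‖Q) = Σ p·ln(p/q).
  0.76·ln(0.76/0.14) = 1.28567
  0.24·ln(0.24/0.86) = -0.30631
D(P‖Q) = 0.9794 nats.

0.9794 nats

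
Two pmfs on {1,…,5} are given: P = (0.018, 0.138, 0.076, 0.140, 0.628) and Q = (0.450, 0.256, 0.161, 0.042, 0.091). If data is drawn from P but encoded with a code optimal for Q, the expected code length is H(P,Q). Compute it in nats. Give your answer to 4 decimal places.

H(P,Q) = −Σ p·ln q.
  −0.018·ln(0.450) = 0.01437
  −0.138·ln(0.256) = 0.18804
  −0.076·ln(0.161) = 0.13880
  −0.140·ln(0.042) = 0.44381
  −0.628·ln(0.091) = 1.50525
H(P,Q) = 2.2903 nats.

2.2903 nats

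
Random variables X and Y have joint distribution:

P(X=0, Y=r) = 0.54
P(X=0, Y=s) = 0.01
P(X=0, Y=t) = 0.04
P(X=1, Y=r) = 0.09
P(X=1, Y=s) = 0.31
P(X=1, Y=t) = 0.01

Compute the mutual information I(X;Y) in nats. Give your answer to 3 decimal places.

0.349 nats

Marginals: p(X) = (0.5900, 0.4100), p(Y) = (0.6300, 0.3200, 0.0500).
I(X;Y) = Σ p(x,y)·ln[p(x,y)/(p(x)p(y))].
  (0,r): 0.54·ln(1.4528) = 0.2017
  (0,s): 0.01·ln(0.0530) = -0.0294
  (0,t): 0.04·ln(1.3559) = 0.0122
  (1,r): 0.09·ln(0.3484) = -0.0949
  (1,s): 0.31·ln(2.3628) = 0.2666
  (1,t): 0.01·ln(0.4878) = -0.0072
Sum = 0.349 nats.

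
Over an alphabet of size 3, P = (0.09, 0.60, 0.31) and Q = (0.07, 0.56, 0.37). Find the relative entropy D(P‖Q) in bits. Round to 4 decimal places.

0.0132 bits

D(P‖Q) = Σ p·log₂(p/q).
  0.09·log₂(0.09/0.07) = 0.03263
  0.60·log₂(0.60/0.56) = 0.05972
  0.31·log₂(0.31/0.37) = -0.07913
D(P‖Q) = 0.0132 bits.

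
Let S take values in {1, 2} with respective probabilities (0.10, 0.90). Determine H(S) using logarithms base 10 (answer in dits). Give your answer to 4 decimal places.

H(S) = −Σ p·log₁₀ p.
  −(0.10)·log₁₀(0.10) = 0.10000
  −(0.90)·log₁₀(0.90) = 0.04118
Sum: 0.10000 + 0.04118 = 0.1412 dits.

0.1412 dits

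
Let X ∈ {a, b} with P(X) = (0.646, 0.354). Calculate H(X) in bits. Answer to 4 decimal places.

H(X) = −Σ p·log₂ p.
  −(0.646)·log₂(0.646) = 0.40723
  −(0.354)·log₂(0.354) = 0.53036
Sum: 0.40723 + 0.53036 = 0.9376 bits.

0.9376 bits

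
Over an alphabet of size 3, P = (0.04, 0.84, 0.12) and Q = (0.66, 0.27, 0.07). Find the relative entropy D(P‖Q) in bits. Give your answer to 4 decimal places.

D(P‖Q) = Σ p·log₂(p/q).
  0.04·log₂(0.04/0.66) = -0.16178
  0.84·log₂(0.84/0.27) = 1.37544
  0.12·log₂(0.12/0.07) = 0.09331
D(P‖Q) = 1.3070 bits.

1.3070 bits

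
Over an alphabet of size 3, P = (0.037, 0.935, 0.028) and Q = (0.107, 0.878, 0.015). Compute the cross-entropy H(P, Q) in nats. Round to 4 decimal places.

0.3219 nats

H(P,Q) = −Σ p·ln q.
  −0.037·ln(0.107) = 0.08269
  −0.935·ln(0.878) = 0.12165
  −0.028·ln(0.015) = 0.11759
H(P,Q) = 0.3219 nats.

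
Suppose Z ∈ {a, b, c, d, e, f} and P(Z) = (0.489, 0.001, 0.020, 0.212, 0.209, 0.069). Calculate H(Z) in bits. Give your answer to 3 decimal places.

H(Z) = −Σ p·log₂ p.
  −(0.489)·log₂(0.489) = 0.5047
  −(0.001)·log₂(0.001) = 0.0100
  −(0.020)·log₂(0.020) = 0.1129
  −(0.212)·log₂(0.212) = 0.4744
  −(0.209)·log₂(0.209) = 0.4720
  −(0.069)·log₂(0.069) = 0.2662
Sum: 0.5047 + 0.0100 + 0.1129 + 0.4744 + 0.4720 + 0.2662 = 1.840 bits.

1.840 bits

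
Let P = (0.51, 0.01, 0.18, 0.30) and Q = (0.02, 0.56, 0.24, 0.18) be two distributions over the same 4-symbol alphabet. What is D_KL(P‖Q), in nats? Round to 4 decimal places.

D(P‖Q) = Σ p·ln(p/q).
  0.51·ln(0.51/0.02) = 1.65173
  0.01·ln(0.01/0.56) = -0.04025
  0.18·ln(0.18/0.24) = -0.05178
  0.30·ln(0.30/0.18) = 0.15325
D(P‖Q) = 1.7129 nats.

1.7129 nats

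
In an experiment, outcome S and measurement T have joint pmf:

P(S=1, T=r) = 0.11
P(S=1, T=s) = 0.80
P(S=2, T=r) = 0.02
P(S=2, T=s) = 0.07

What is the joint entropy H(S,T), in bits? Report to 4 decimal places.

H(S,T) = −Σ p(x,y)·log₂ p(x,y) over all 4 cells.
  cell (1,r): −0.11·log₂0.11 = 0.35029
  cell (1,s): −0.80·log₂0.80 = 0.25754
  cell (2,r): −0.02·log₂0.02 = 0.11288
  cell (2,s): −0.07·log₂0.07 = 0.26856
Sum = 0.9893 bits.

0.9893 bits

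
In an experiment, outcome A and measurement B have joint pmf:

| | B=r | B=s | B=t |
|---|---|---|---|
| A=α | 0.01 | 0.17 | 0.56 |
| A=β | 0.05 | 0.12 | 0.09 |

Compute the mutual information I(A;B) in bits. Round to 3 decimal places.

0.127 bits

Marginals: p(A) = (0.7400, 0.2600), p(B) = (0.0600, 0.2900, 0.6500).
I(A;B) = H(A) + H(B) − H(A,B).
H(A) = 0.8267, H(B) = 1.1654, H(A,B) = 1.8653.
I(A;B) = 0.8267 + 1.1654 − 1.8653 = 0.127 bits.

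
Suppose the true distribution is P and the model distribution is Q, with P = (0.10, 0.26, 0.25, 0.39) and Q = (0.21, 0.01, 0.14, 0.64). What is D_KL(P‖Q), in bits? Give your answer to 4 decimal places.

1.0455 bits

D(P‖Q) = Σ p·log₂(p/q).
  0.10·log₂(0.10/0.21) = -0.10704
  0.26·log₂(0.26/0.01) = 1.22211
  0.25·log₂(0.25/0.14) = 0.20913
  0.39·log₂(0.39/0.64) = -0.27869
D(P‖Q) = 1.0455 bits.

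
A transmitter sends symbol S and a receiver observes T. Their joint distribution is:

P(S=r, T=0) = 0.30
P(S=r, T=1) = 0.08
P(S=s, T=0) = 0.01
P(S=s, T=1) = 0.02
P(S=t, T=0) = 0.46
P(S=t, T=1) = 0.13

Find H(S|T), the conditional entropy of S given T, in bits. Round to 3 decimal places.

1.112 bits

Marginals: p(S) = (0.3800, 0.0300, 0.5900), p(T) = (0.7700, 0.2300).
H(S|T) = Σ p(T) · H(S|T=·).
  T=0: p=0.7700, H(S|T=0) = 1.0552
  T=1: p=0.2300, H(S|T=1) = 1.3016
Weighted sum = 1.112 bits.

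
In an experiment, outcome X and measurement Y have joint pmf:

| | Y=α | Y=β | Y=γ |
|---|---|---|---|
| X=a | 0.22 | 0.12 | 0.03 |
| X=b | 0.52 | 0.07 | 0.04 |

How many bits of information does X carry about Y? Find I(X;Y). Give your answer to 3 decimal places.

0.052 bits

Marginals: p(X) = (0.3700, 0.6300), p(Y) = (0.7400, 0.1900, 0.0700).
I(X;Y) = H(X) + H(Y) − H(X,Y).
H(X) = 0.9507, H(Y) = 1.0452, H(X,Y) = 1.9443.
I(X;Y) = 0.9507 + 1.0452 − 1.9443 = 0.052 bits.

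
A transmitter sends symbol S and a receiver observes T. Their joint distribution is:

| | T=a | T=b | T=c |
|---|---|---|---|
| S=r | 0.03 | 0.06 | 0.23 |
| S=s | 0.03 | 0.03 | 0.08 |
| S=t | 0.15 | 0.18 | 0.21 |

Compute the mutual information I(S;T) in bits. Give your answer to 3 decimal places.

0.070 bits

Marginals: p(S) = (0.3200, 0.1400, 0.5400), p(T) = (0.2100, 0.2700, 0.5200).
I(S;T) = Σ p(x,y)·log₂[p(x,y)/(p(x)p(y))].
  (r,a): 0.03·log₂(0.4464) = -0.0349
  (r,b): 0.06·log₂(0.6944) = -0.0316
  (r,c): 0.23·log₂(1.3822) = 0.1074
  (s,a): 0.03·log₂(1.0204) = 0.0009
  (s,b): 0.03·log₂(0.7937) = -0.0100
  (s,c): 0.08·log₂(1.0989) = 0.0109
  (t,a): 0.15·log₂(1.3228) = 0.0605
  (t,b): 0.18·log₂(1.2346) = 0.0547
  (t,c): 0.21·log₂(0.7479) = -0.0880
Sum = 0.070 bits.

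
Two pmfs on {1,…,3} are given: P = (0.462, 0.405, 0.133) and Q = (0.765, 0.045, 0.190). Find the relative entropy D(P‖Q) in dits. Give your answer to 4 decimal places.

0.2647 dits

D(P‖Q) = Σ p·log₁₀(p/q).
  0.462·log₁₀(0.462/0.765) = -0.10119
  0.405·log₁₀(0.405/0.045) = 0.38647
  0.133·log₁₀(0.133/0.190) = -0.02060
D(P‖Q) = 0.2647 dits.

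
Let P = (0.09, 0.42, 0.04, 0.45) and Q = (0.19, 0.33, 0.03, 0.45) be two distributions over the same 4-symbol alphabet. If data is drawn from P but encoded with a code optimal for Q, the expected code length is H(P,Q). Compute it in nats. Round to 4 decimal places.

H(P,Q) = −Σ p·ln q.
  −0.09·ln(0.19) = 0.14947
  −0.42·ln(0.33) = 0.46564
  −0.04·ln(0.03) = 0.14026
  −0.45·ln(0.45) = 0.35933
H(P,Q) = 1.1147 nats.

1.1147 nats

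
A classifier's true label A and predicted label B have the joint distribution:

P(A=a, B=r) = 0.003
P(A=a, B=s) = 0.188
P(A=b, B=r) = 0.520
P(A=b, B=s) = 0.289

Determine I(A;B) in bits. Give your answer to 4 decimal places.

Marginals: p(A) = (0.1910, 0.8090), p(B) = (0.5230, 0.4770).
I(A;B) = Σ p(x,y)·log₂[p(x,y)/(p(x)p(y))].
  (a,r): 0.003·log₂(0.0300) = -0.01517
  (a,s): 0.188·log₂(2.0635) = 0.19648
  (b,r): 0.520·log₂(1.2290) = 0.15469
  (b,s): 0.289·log₂(0.7489) = -0.12055
Sum = 0.2154 bits.

0.2154 bits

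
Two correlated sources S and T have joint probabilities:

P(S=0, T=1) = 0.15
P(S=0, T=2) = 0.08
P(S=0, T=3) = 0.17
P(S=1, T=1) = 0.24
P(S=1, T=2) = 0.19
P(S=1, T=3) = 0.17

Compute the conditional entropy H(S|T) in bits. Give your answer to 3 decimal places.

Chain rule: H(S|T) = H(S,T) − H(T).
Marginals: p(S) = (0.4000, 0.6000), p(T) = (0.3900, 0.2700, 0.3400).
H(S,T) = 2.5206 bits; H(T) = 1.5690 bits.
H(S|T) = 2.5206 − 1.5690 = 0.952 bits.

0.952 bits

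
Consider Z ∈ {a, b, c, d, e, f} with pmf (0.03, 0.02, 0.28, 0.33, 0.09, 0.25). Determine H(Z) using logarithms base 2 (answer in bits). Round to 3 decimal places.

2.119 bits

H(Z) = −Σ p·log₂ p.
  −(0.03)·log₂(0.03) = 0.1518
  −(0.02)·log₂(0.02) = 0.1129
  −(0.28)·log₂(0.28) = 0.5142
  −(0.33)·log₂(0.33) = 0.5278
  −(0.09)·log₂(0.09) = 0.3127
  −(0.25)·log₂(0.25) = 0.5000
Sum: 0.1518 + 0.1129 + 0.5142 + 0.5278 + 0.3127 + 0.5000 = 2.119 bits.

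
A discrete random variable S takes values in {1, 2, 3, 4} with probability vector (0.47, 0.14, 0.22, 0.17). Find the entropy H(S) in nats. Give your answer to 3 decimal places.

1.264 nats

H(S) = −Σ p·ln p.
  −(0.47)·ln(0.47) = 0.3549
  −(0.14)·ln(0.14) = 0.2753
  −(0.22)·ln(0.22) = 0.3331
  −(0.17)·ln(0.17) = 0.3012
Sum: 0.3549 + 0.2753 + 0.3331 + 0.3012 = 1.264 nats.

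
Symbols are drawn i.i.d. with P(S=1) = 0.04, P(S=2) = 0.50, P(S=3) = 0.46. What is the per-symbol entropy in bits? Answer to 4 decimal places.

1.2011 bits

H(S) = −Σ p·log₂ p.
  −(0.04)·log₂(0.04) = 0.18575
  −(0.50)·log₂(0.50) = 0.50000
  −(0.46)·log₂(0.46) = 0.51534
Sum: 0.18575 + 0.50000 + 0.51534 = 1.2011 bits.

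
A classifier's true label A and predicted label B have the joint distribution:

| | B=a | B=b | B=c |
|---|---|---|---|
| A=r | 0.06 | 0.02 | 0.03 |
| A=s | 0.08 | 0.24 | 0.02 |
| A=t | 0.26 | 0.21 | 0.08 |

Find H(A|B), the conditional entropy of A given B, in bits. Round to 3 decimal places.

Chain rule: H(A|B) = H(A,B) − H(B).
Marginals: p(A) = (0.1100, 0.3400, 0.5500), p(B) = (0.4000, 0.4700, 0.1300).
H(A,B) = 2.6763 bits; H(B) = 1.4234 bits.
H(A|B) = 2.6763 − 1.4234 = 1.253 bits.

1.253 bits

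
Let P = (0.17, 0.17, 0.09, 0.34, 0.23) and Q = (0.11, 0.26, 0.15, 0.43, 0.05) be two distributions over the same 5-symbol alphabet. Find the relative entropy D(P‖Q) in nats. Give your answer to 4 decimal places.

D(P‖Q) = Σ p·ln(p/q).
  0.17·ln(0.17/0.11) = 0.07400
  0.17·ln(0.17/0.26) = -0.07223
  0.09·ln(0.09/0.15) = -0.04597
  0.34·ln(0.34/0.43) = -0.07985
  0.23·ln(0.23/0.05) = 0.35099
D(P‖Q) = 0.2269 nats.

0.2269 nats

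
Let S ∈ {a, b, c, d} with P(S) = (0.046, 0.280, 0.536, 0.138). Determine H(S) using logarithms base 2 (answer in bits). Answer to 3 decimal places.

H(S) = −Σ p·log₂ p.
  −(0.046)·log₂(0.046) = 0.2043
  −(0.280)·log₂(0.280) = 0.5142
  −(0.536)·log₂(0.536) = 0.4822
  −(0.138)·log₂(0.138) = 0.3943
Sum: 0.2043 + 0.5142 + 0.4822 + 0.3943 = 1.595 bits.

1.595 bits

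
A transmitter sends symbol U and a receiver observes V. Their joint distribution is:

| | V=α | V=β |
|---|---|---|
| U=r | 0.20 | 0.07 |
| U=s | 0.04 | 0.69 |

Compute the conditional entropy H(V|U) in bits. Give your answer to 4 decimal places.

0.4466 bits

Marginals: p(U) = (0.2700, 0.7300), p(V) = (0.2400, 0.7600).
H(V|U) = Σ p(U) · H(V|U=·).
  U=r: p=0.2700, H(V|U=r) = 0.8256
  U=s: p=0.7300, H(V|U=s) = 0.3064
Weighted sum = 0.4466 bits.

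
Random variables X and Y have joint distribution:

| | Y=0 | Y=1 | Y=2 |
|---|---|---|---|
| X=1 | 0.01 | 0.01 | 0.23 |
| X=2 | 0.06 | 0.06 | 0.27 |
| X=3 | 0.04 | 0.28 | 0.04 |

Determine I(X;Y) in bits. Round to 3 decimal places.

0.417 bits

Marginals: p(X) = (0.2500, 0.3900, 0.3600), p(Y) = (0.1100, 0.3500, 0.5400).
I(X;Y) = Σ p(x,y)·log₂[p(x,y)/(p(x)p(y))].
  (1,0): 0.01·log₂(0.3636) = -0.0146
  (1,1): 0.01·log₂(0.1143) = -0.0313
  (1,2): 0.23·log₂(1.7037) = 0.1768
  (2,0): 0.06·log₂(1.3986) = 0.0290
  (2,1): 0.06·log₂(0.4396) = -0.0712
  (2,2): 0.27·log₂(1.2821) = 0.0968
  (3,0): 0.04·log₂(1.0101) = 0.0006
  (3,1): 0.28·log₂(2.2222) = 0.3226
  (3,2): 0.04·log₂(0.2058) = -0.0912
Sum = 0.417 bits.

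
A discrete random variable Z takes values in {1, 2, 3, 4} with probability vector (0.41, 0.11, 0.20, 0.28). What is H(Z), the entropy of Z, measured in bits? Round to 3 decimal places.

1.856 bits

H(Z) = −Σ p·log₂ p.
  −(0.41)·log₂(0.41) = 0.5274
  −(0.11)·log₂(0.11) = 0.3503
  −(0.20)·log₂(0.20) = 0.4644
  −(0.28)·log₂(0.28) = 0.5142
Sum: 0.5274 + 0.3503 + 0.4644 + 0.5142 = 1.856 bits.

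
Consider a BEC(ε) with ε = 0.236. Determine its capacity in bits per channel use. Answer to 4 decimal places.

Binary erasure channel: capacity C = 1 − ε.
C = 1 − 0.236 = 0.7640 bits per channel use.

0.7640 bits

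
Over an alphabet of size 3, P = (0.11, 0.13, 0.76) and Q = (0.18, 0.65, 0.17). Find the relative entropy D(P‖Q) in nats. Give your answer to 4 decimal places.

D(P‖Q) = Σ p·ln(p/q).
  0.11·ln(0.11/0.18) = -0.05417
  0.13·ln(0.13/0.65) = -0.20923
  0.76·ln(0.76/0.17) = 1.13812
D(P‖Q) = 0.8747 nats.

0.8747 nats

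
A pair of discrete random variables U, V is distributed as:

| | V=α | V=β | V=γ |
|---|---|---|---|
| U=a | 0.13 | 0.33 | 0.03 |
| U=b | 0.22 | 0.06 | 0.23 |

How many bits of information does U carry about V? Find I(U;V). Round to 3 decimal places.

Marginals: p(U) = (0.4900, 0.5100), p(V) = (0.3500, 0.3900, 0.2600).
I(U;V) = Σ p(x,y)·log₂[p(x,y)/(p(x)p(y))].
  (a,α): 0.13·log₂(0.7580) = -0.0520
  (a,β): 0.33·log₂(1.7268) = 0.2601
  (a,γ): 0.03·log₂(0.2355) = -0.0626
  (b,α): 0.22·log₂(1.2325) = 0.0663
  (b,β): 0.06·log₂(0.3017) = -0.1037
  (b,γ): 0.23·log₂(1.7345) = 0.1827
Sum = 0.291 bits.

0.291 bits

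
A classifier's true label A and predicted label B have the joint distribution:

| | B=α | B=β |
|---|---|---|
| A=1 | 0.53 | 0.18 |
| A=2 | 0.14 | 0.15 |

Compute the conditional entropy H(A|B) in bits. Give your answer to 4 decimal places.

Chain rule: H(A|B) = H(A,B) − H(B).
Marginals: p(A) = (0.7100, 0.2900), p(B) = (0.6700, 0.3300).
H(A,B) = 1.7384 bits; H(B) = 0.9149 bits.
H(A|B) = 1.7384 − 0.9149 = 0.8235 bits.

0.8235 bits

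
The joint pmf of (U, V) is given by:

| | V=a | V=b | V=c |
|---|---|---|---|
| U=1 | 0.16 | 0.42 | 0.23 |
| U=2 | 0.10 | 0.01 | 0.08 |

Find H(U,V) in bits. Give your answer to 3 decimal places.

H(U,V) = −Σ p(x,y)·log₂ p(x,y) over all 6 cells.
  cell (1,a): −0.16·log₂0.16 = 0.4230
  cell (1,b): −0.42·log₂0.42 = 0.5256
  cell (1,c): −0.23·log₂0.23 = 0.4877
  cell (2,a): −0.10·log₂0.10 = 0.3322
  cell (2,b): −0.01·log₂0.01 = 0.0664
  cell (2,c): −0.08·log₂0.08 = 0.2915
Sum = 2.126 bits.

2.126 bits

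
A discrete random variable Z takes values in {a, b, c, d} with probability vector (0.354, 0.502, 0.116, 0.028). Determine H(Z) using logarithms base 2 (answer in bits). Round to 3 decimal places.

1.534 bits

H(Z) = −Σ p·log₂ p.
  −(0.354)·log₂(0.354) = 0.5304
  −(0.502)·log₂(0.502) = 0.4991
  −(0.116)·log₂(0.116) = 0.3605
  −(0.028)·log₂(0.028) = 0.1444
Sum: 0.5304 + 0.4991 + 0.3605 + 0.1444 = 1.534 bits.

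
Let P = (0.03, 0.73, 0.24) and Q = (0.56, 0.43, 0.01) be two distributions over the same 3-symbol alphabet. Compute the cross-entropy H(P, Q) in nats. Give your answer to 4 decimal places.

1.7387 nats

H(P,Q) = −Σ p·ln q.
  −0.03·ln(0.56) = 0.01739
  −0.73·ln(0.43) = 0.61610
  −0.24·ln(0.01) = 1.10524
H(P,Q) = 1.7387 nats.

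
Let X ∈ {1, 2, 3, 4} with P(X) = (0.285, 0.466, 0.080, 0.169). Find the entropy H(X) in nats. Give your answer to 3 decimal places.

H(X) = −Σ p·ln p.
  −(0.285)·ln(0.285) = 0.3578
  −(0.466)·ln(0.466) = 0.3558
  −(0.080)·ln(0.080) = 0.2021
  −(0.169)·ln(0.169) = 0.3005
Sum: 0.3578 + 0.3558 + 0.2021 + 0.3005 = 1.216 nats.

1.216 nats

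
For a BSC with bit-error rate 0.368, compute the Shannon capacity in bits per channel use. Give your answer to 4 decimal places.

0.0509 bits

Binary symmetric channel: C = 1 − h₂(ε) where h₂ is the binary entropy function.
h₂(0.368) = −0.368·log₂0.368 − 0.632·log₂0.632 = 0.9491.
C = 1 − 0.9491 = 0.0509 bits per channel use.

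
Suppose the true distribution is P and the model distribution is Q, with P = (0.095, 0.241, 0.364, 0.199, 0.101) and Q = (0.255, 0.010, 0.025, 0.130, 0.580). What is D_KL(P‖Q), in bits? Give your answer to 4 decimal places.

2.2451 bits

D(P‖Q) = Σ p·log₂(p/q).
  0.095·log₂(0.095/0.255) = -0.13533
  0.241·log₂(0.241/0.010) = 1.10642
  0.364·log₂(0.364/0.025) = 1.40647
  0.199·log₂(0.199/0.130) = 0.12224
  0.101·log₂(0.101/0.580) = -0.25469
D(P‖Q) = 2.2451 bits.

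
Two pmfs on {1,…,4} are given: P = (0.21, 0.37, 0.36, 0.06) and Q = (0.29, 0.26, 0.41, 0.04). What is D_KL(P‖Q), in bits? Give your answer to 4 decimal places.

0.0581 bits

D(P‖Q) = Σ p·log₂(p/q).
  0.21·log₂(0.21/0.29) = -0.09779
  0.37·log₂(0.37/0.26) = 0.18834
  0.36·log₂(0.36/0.41) = -0.06755
  0.06·log₂(0.06/0.04) = 0.03510
D(P‖Q) = 0.0581 bits.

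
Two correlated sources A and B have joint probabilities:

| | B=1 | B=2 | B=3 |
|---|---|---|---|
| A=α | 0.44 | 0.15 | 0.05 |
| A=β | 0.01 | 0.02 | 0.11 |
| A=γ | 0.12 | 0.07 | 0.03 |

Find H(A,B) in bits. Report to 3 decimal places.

H(A,B) = −Σ p(x,y)·log₂ p(x,y) over all 9 cells.
  cell (α,1): −0.44·log₂0.44 = 0.5211
  cell (α,2): −0.15·log₂0.15 = 0.4105
  cell (α,3): −0.05·log₂0.05 = 0.2161
  cell (β,1): −0.01·log₂0.01 = 0.0664
  cell (β,2): −0.02·log₂0.02 = 0.1129
  cell (β,3): −0.11·log₂0.11 = 0.3503
  cell (γ,1): −0.12·log₂0.12 = 0.3671
  cell (γ,2): −0.07·log₂0.07 = 0.2686
  cell (γ,3): −0.03·log₂0.03 = 0.1518
Sum = 2.465 bits.

2.465 bits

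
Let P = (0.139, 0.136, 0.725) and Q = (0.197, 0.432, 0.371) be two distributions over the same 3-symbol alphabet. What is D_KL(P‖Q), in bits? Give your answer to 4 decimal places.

D(P‖Q) = Σ p·log₂(p/q).
  0.139·log₂(0.139/0.197) = -0.06993
  0.136·log₂(0.136/0.432) = -0.22677
  0.725·log₂(0.725/0.371) = 0.70076
D(P‖Q) = 0.4041 bits.

0.4041 bits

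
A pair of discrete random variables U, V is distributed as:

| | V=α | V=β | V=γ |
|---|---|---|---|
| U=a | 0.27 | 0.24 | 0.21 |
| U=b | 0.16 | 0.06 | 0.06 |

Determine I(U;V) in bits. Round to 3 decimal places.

Marginals: p(U) = (0.7200, 0.2800), p(V) = (0.4300, 0.3000, 0.2700).
I(U;V) = Σ p(x,y)·log₂[p(x,y)/(p(x)p(y))].
  (a,α): 0.27·log₂(0.8721) = -0.0533
  (a,β): 0.24·log₂(1.1111) = 0.0365
  (a,γ): 0.21·log₂(1.0802) = 0.0234
  (b,α): 0.16·log₂(1.3289) = 0.0656
  (b,β): 0.06·log₂(0.7143) = -0.0291
  (b,γ): 0.06·log₂(0.7937) = -0.0200
Sum = 0.023 bits.

0.023 bits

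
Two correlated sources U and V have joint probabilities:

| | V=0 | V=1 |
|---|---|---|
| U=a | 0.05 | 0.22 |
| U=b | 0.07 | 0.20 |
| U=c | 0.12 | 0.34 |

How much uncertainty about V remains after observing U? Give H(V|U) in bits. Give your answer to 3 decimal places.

0.790 bits

Chain rule: H(V|U) = H(U,V) − H(U).
Marginals: p(U) = (0.2700, 0.2700, 0.4600), p(V) = (0.2400, 0.7600).
H(U,V) = 2.3259 bits; H(U) = 1.5354 bits.
H(V|U) = 2.3259 − 1.5354 = 0.790 bits.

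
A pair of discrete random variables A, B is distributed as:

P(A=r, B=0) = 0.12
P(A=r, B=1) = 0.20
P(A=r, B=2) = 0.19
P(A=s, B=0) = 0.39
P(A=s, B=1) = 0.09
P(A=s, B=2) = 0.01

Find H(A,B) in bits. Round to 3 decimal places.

2.196 bits

H(A,B) = −Σ p(x,y)·log₂ p(x,y) over all 6 cells.
  cell (r,0): −0.12·log₂0.12 = 0.3671
  cell (r,1): −0.20·log₂0.20 = 0.4644
  cell (r,2): −0.19·log₂0.19 = 0.4552
  cell (s,0): −0.39·log₂0.39 = 0.5298
  cell (s,1): −0.09·log₂0.09 = 0.3127
  cell (s,2): −0.01·log₂0.01 = 0.0664
Sum = 2.196 bits.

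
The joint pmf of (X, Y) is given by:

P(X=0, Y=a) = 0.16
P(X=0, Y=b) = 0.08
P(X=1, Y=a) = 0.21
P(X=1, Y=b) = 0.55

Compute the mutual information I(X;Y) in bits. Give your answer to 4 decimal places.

0.0840 bits

Marginals: p(X) = (0.2400, 0.7600), p(Y) = (0.3700, 0.6300).
I(X;Y) = Σ p(x,y)·log₂[p(x,y)/(p(x)p(y))].
  (0,a): 0.16·log₂(1.8018) = 0.13591
  (0,b): 0.08·log₂(0.5291) = -0.07347
  (1,a): 0.21·log₂(0.7468) = -0.08845
  (1,b): 0.55·log₂(1.1487) = 0.11000
Sum = 0.0840 bits.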